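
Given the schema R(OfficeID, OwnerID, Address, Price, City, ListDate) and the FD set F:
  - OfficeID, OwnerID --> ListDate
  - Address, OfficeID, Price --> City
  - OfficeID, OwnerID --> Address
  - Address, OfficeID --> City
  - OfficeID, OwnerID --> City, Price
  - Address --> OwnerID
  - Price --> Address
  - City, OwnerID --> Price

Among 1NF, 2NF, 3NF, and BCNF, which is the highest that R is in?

3NF

Candidate keys: {Address, OfficeID}, {OfficeID, OwnerID}, {OfficeID, Price}. Prime attributes: {Address, OfficeID, OwnerID, Price}.
Address --> OwnerID: {Address}⁺ = {Address, OwnerID}, which is not all of the attributes, so the left side is not a superkey — BCNF is violated.
Its right-hand attributes {OwnerID} are all prime, as are those of every other non-superkey FD — the relation is in 3NF.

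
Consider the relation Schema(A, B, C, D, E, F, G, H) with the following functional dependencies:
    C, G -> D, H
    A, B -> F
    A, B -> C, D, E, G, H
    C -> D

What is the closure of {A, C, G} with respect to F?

Start with {A, C, G}.
C, G -> D, H applies; add {D, H} → now {A, C, D, G, H}.
No further FD applies.

{A, C, D, G, H}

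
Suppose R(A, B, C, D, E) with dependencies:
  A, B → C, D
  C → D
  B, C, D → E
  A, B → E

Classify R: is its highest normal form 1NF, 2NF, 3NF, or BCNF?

2NF

Candidate key: {A, B}. Prime attributes: {A, B}.
C → D breaks BCNF: {C}⁺ = {C, D}, so {C} is not a superkey.
C → D determines the non-prime attribute {D} from a non-superkey — 3NF is violated.
No non-prime attribute depends on a proper subset of any candidate key, so 2NF holds.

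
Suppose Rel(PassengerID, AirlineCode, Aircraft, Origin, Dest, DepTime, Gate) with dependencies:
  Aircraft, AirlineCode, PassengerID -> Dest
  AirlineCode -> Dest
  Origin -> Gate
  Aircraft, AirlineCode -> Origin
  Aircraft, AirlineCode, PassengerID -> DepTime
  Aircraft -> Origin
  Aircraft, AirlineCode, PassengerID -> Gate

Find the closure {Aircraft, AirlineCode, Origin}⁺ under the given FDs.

Start with {Aircraft, AirlineCode, Origin}.
AirlineCode -> Dest applies; add {Dest} → now {Aircraft, AirlineCode, Dest, Origin}.
Origin -> Gate applies; add {Gate} → now {Aircraft, AirlineCode, Dest, Gate, Origin}.
No further FD applies.

{Aircraft, AirlineCode, Dest, Gate, Origin}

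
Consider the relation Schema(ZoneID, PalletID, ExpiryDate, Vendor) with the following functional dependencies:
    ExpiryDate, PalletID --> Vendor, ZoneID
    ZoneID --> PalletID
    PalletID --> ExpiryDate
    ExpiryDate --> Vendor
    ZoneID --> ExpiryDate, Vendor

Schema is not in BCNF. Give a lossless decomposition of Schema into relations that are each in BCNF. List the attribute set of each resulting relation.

Candidate keys of the original relation: {PalletID}, {ZoneID}.
In {ExpiryDate, PalletID, Vendor, ZoneID}, {ExpiryDate} is not a superkey ({ExpiryDate}⁺ restricted to this set is {ExpiryDate, Vendor}), so split on ExpiryDate --> Vendor into {ExpiryDate, Vendor} and {ExpiryDate, PalletID, ZoneID}.
{ExpiryDate, Vendor} has no BCNF violation.
{ExpiryDate, PalletID, ZoneID} has no BCNF violation.

{ExpiryDate, PalletID, ZoneID}; {ExpiryDate, Vendor}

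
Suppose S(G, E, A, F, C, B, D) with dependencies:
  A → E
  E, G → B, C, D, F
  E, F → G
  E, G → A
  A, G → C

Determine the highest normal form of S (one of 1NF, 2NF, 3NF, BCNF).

Candidate keys: {A, F}, {A, G}, {E, F}, {E, G}. Prime attributes: {A, E, F, G}.
For A → E we have {A}⁺ = {A, E}; {A} is not a superkey, so BCNF fails.
But every attribute on its right side ({E}) is prime, and the same holds for every other non-superkey FD, so 3NF still holds.

3NF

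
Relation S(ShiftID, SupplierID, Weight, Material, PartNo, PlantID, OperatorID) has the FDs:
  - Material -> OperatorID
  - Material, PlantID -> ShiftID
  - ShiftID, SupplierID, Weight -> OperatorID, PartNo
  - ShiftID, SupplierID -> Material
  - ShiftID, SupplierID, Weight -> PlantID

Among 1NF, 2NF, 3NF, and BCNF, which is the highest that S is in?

1NF

Candidate keys: {Material, PlantID, SupplierID, Weight}, {ShiftID, SupplierID, Weight}. Prime attributes: {Material, PlantID, ShiftID, SupplierID, Weight}.
Material -> OperatorID: {Material}⁺ = {Material, OperatorID}, which is not all of the attributes, so the left side is not a superkey — BCNF is violated.
Material -> OperatorID has non-prime {OperatorID} on the right and a non-superkey on the left, so 3NF fails.
The proper key subset {ShiftID, SupplierID} of {ShiftID, SupplierID, Weight} determines non-prime {OperatorID}, so the relation is not even in 2NF.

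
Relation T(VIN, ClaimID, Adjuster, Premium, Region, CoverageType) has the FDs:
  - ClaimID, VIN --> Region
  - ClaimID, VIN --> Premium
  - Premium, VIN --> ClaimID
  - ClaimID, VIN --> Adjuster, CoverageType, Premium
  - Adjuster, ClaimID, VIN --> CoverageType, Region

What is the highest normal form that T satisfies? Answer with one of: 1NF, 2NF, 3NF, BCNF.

BCNF

Candidate keys: {ClaimID, VIN}, {Premium, VIN}. Prime attributes: {ClaimID, Premium, VIN}.
The left-hand side of every FD is a superkey, so BCNF is satisfied.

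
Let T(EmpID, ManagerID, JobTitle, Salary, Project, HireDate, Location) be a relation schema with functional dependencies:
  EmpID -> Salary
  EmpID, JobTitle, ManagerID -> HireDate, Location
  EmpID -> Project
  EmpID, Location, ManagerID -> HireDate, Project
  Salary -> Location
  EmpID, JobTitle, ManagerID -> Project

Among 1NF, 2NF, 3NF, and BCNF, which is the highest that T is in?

1NF

Candidate key: {EmpID, JobTitle, ManagerID}. Prime attributes: {EmpID, JobTitle, ManagerID}.
EmpID -> Salary breaks BCNF: {EmpID}⁺ = {EmpID, Location, Project, Salary}, so {EmpID} is not a superkey.
EmpID -> Salary determines the non-prime attribute {Salary} from a non-superkey — 3NF is violated.
The proper key subset {EmpID} of {EmpID, JobTitle, ManagerID} determines non-prime {Location, Project, Salary}, so the relation is not even in 2NF.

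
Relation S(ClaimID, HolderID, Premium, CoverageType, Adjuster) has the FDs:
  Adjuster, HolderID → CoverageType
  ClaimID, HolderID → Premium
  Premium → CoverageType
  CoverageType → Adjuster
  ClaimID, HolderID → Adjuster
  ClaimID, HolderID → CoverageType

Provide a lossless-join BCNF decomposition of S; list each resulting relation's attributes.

{Adjuster, CoverageType}; {Adjuster, Premium}; {ClaimID, HolderID, Premium}; {CoverageType, HolderID}

Candidate key of the original relation: {ClaimID, HolderID}.
{Adjuster, ClaimID, CoverageType, HolderID, Premium}: {Adjuster, HolderID} determines {Adjuster, CoverageType, HolderID} here but is not a superkey — split on Adjuster, HolderID → CoverageType, giving {Adjuster, CoverageType, HolderID} and {Adjuster, ClaimID, HolderID, Premium}.
{Adjuster, CoverageType, HolderID}: {CoverageType} determines {Adjuster, CoverageType} here but is not a superkey — split on CoverageType → Adjuster, giving {Adjuster, CoverageType} and {CoverageType, HolderID}.
{Adjuster, CoverageType}: every determinant is a superkey — BCNF.
{CoverageType, HolderID}: every determinant is a superkey — BCNF.
{Adjuster, ClaimID, HolderID, Premium}: {Premium} determines {Adjuster, Premium} here but is not a superkey — split on Premium → Adjuster, giving {Adjuster, Premium} and {ClaimID, HolderID, Premium}.
{Adjuster, Premium}: every determinant is a superkey — BCNF.
{ClaimID, HolderID, Premium}: every determinant is a superkey — BCNF.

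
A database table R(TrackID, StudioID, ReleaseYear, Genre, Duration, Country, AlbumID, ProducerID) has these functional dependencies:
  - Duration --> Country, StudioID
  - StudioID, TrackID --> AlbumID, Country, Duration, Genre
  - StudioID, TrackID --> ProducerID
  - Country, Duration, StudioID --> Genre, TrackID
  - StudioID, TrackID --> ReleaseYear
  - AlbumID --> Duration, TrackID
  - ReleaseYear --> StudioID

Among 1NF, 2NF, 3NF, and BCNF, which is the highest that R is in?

3NF

Candidate keys: {AlbumID}, {Duration}, {ReleaseYear, TrackID}, {StudioID, TrackID}. Prime attributes: {AlbumID, Duration, ReleaseYear, StudioID, TrackID}.
For ReleaseYear --> StudioID we have {ReleaseYear}⁺ = {ReleaseYear, StudioID}; {ReleaseYear} is not a superkey, so BCNF fails.
Since {StudioID} ⊆ prime attributes and every other non-superkey FD also has a prime right side, the schema is in 3NF.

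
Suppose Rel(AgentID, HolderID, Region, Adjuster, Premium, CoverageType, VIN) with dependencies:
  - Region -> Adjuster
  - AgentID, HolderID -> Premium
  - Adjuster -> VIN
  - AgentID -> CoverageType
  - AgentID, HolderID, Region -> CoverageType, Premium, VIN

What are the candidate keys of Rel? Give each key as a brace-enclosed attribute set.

{AgentID, HolderID, Region}

No FD produces {AgentID, HolderID, Region}, so they must be in every candidate key.
{AgentID, HolderID, Region}⁺ = {Adjuster, AgentID, CoverageType, HolderID, Premium, Region, VIN} — all of the relation — so {AgentID, HolderID, Region} is a candidate key.
No other minimal set has full closure, so this is the only candidate key.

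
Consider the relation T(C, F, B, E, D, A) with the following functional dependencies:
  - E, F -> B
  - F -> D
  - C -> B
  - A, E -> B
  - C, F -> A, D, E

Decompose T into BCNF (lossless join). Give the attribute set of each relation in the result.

{A, C, E, F}; {B, E, F}; {D, F}

Candidate key of the original relation: {C, F}.
{A, B, C, D, E, F}: {E, F} determines {B, D, E, F} here but is not a superkey — split on E, F -> B, D, giving {B, D, E, F} and {A, C, E, F}.
{B, D, E, F}: {F} determines {D, F} here but is not a superkey — split on F -> D, giving {D, F} and {B, E, F}.
{D, F}: every determinant is a superkey — BCNF.
{B, E, F}: every determinant is a superkey — BCNF.
{A, C, E, F}: every determinant is a superkey — BCNF.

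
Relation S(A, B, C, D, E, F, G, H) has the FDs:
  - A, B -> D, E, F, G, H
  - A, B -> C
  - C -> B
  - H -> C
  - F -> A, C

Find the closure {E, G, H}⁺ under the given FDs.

Start with {E, G, H}.
H -> C applies; add {C} → now {C, E, G, H}.
C -> B applies; add {B} → now {B, C, E, G, H}.
No further FD applies.

{B, C, E, G, H}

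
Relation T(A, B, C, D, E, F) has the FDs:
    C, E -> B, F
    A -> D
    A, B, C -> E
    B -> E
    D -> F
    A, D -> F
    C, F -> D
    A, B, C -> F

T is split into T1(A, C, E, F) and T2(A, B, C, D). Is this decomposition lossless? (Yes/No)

No

Common attributes: {A, C}; their closure is {A, C, D, F}.
Neither T1 nor T2 is contained in that closure, so the decomposition is lossy.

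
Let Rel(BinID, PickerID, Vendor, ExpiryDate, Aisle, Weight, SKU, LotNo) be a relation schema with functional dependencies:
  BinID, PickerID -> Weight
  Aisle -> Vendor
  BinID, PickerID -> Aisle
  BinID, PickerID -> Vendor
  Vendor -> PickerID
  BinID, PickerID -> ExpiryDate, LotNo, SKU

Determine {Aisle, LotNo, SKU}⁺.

{Aisle, LotNo, PickerID, SKU, Vendor}

Start with {Aisle, LotNo, SKU}.
Aisle -> Vendor applies; add {Vendor} → now {Aisle, LotNo, SKU, Vendor}.
Vendor -> PickerID applies; add {PickerID} → now {Aisle, LotNo, PickerID, SKU, Vendor}.
No further FD applies.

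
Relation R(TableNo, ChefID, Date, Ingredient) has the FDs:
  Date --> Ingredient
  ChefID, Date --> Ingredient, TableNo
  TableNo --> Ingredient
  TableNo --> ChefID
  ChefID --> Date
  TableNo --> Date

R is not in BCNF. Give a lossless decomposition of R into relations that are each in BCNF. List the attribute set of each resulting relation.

{ChefID, Date, TableNo}; {Date, Ingredient}

Candidate keys of the original relation: {ChefID}, {TableNo}.
{ChefID, Date, Ingredient, TableNo}: {Date} determines {Date, Ingredient} here but is not a superkey — split on Date --> Ingredient, giving {Date, Ingredient} and {ChefID, Date, TableNo}.
{Date, Ingredient}: every determinant is a superkey — BCNF.
{ChefID, Date, TableNo}: every determinant is a superkey — BCNF.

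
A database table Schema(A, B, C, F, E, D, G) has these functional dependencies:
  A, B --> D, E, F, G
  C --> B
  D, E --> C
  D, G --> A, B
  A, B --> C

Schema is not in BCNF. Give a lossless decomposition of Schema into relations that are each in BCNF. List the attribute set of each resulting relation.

{A, D, E, F, G}; {B, C}; {C, D, E}

Candidate keys of the original relation: {A, B}, {A, C}, {A, D, E}, {D, G}.
{A, B, C, D, E, F, G}: {C} determines {B, C} here but is not a superkey — split on C --> B, giving {B, C} and {A, C, D, E, F, G}.
{B, C} has no BCNF violation.
{A, C, D, E, F, G}: {D, E} determines {C, D, E} here but is not a superkey — split on D, E --> C, giving {C, D, E} and {A, D, E, F, G}.
{C, D, E} has no BCNF violation.
{A, D, E, F, G} has no BCNF violation.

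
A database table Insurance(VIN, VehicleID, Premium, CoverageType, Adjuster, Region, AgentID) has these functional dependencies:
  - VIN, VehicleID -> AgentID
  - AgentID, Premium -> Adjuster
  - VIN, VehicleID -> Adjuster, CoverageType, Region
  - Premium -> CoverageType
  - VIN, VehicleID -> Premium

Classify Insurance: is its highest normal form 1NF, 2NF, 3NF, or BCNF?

Candidate key: {VIN, VehicleID}. Prime attributes: {VIN, VehicleID}.
AgentID, Premium -> Adjuster breaks BCNF: {AgentID, Premium}⁺ = {Adjuster, AgentID, CoverageType, Premium}, so {AgentID, Premium} is not a superkey.
AgentID, Premium -> Adjuster determines the non-prime attribute {Adjuster} from a non-superkey — 3NF is violated.
No non-prime attribute depends on a proper subset of any candidate key, so 2NF holds.

2NF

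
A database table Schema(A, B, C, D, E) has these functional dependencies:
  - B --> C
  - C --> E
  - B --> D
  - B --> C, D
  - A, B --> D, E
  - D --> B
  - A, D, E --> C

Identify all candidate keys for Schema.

{A} never appears on the right of any FD, so every key must include it.
Closure of {A, B} is {A, B, C, D, E}, the whole schema; {A, B} is a candidate key.
Closure of {A, D} is {A, B, C, D, E}, the whole schema; {A, D} is a candidate key.
No proper subset of any of these is a key, and no other minimal superkey exists.

{A, B}, {A, D}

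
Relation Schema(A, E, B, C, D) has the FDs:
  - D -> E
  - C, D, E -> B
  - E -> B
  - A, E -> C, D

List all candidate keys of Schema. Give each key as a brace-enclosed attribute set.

No FD produces {A}, so it must be in every candidate key.
{A, D} is a candidate key since {A, D}⁺ = {A, B, C, D, E} covers every attribute.
{A, E} is a candidate key since {A, E}⁺ = {A, B, C, D, E} covers every attribute.
No proper subset of any of these is a key, and no other minimal superkey exists.

{A, D}, {A, E}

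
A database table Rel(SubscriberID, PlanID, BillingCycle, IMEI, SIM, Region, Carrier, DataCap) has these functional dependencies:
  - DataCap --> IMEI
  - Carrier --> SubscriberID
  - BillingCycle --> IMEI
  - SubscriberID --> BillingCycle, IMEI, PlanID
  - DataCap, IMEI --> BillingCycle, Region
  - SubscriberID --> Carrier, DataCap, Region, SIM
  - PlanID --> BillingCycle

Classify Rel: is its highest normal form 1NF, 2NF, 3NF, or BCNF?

2NF

Candidate keys: {Carrier}, {SubscriberID}. Prime attributes: {Carrier, SubscriberID}.
DataCap --> IMEI breaks BCNF: {DataCap}⁺ = {BillingCycle, DataCap, IMEI, Region}, so {DataCap} is not a superkey.
DataCap --> IMEI determines the non-prime attribute {IMEI} from a non-superkey — 3NF is violated.
All keys have size 1, which rules out partial dependencies — 2NF is satisfied.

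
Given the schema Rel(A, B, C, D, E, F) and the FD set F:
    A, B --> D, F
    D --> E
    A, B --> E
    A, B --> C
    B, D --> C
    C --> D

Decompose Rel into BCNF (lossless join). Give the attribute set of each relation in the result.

{A, B, D, F}; {B, C}; {C, D}; {D, E}

Candidate key of the original relation: {A, B}.
In {A, B, C, D, E, F}, {D} is not a superkey ({D}⁺ restricted to this set is {D, E}), so split on D --> E into {D, E} and {A, B, C, D, F}.
{D, E}: every determinant is a superkey — BCNF.
In {A, B, C, D, F}, {B, D} is not a superkey ({B, D}⁺ restricted to this set is {B, C, D}), so split on B, D --> C into {B, C, D} and {A, B, D, F}.
In {B, C, D}, {C} is not a superkey ({C}⁺ restricted to this set is {C, D}), so split on C --> D into {C, D} and {B, C}.
{C, D}: every determinant is a superkey — BCNF.
{B, C}: every determinant is a superkey — BCNF.
{A, B, D, F}: every determinant is a superkey — BCNF.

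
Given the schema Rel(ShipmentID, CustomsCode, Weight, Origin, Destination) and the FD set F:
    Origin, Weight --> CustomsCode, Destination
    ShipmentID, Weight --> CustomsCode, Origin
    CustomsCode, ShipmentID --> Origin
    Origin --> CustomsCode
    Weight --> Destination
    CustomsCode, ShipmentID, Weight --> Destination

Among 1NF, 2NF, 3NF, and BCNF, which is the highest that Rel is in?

Candidate key: {ShipmentID, Weight}. Prime attributes: {ShipmentID, Weight}.
Origin, Weight --> CustomsCode, Destination breaks BCNF: {Origin, Weight}⁺ = {CustomsCode, Destination, Origin, Weight}, so {Origin, Weight} is not a superkey.
Origin, Weight --> CustomsCode, Destination determines the non-prime attributes {CustomsCode, Destination} from a non-superkey — 3NF is violated.
Since {Weight} ⊂ {ShipmentID, Weight} and {Weight}⁺ ⊇ {Destination} with {Destination} non-prime, there is a partial dependency; 2NF fails.

1NF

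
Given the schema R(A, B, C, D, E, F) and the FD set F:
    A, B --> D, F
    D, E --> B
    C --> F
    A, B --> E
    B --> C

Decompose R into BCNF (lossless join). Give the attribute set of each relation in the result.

Candidate keys of the original relation: {A, B}, {A, D, E}.
Within {A, B, C, D, E, F}: {D, E}⁺ ∩ {A, B, C, D, E, F} = {B, C, D, E, F}, not the whole set, so D, E --> B, C, F violates BCNF; decompose into {B, C, D, E, F} and {A, D, E}.
Within {B, C, D, E, F}: {C}⁺ ∩ {B, C, D, E, F} = {C, F}, not the whole set, so C --> F violates BCNF; decompose into {C, F} and {B, C, D, E}.
{C, F} has no BCNF violation.
Within {B, C, D, E}: {B}⁺ ∩ {B, C, D, E} = {B, C}, not the whole set, so B --> C violates BCNF; decompose into {B, C} and {B, D, E}.
{B, C} has no BCNF violation.
{B, D, E} has no BCNF violation.
{A, D, E} has no BCNF violation.

{A, D, E}; {B, C}; {B, D, E}; {C, F}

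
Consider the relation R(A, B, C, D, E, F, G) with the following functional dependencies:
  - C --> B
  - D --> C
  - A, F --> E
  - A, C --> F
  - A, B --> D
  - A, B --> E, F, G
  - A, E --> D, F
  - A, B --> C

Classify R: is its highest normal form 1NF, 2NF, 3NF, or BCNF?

Candidate keys: {A, B}, {A, C}, {A, D}, {A, E}, {A, F}. Prime attributes: {A, B, C, D, E, F}.
C --> B: {C}⁺ = {B, C}, which is not all of the attributes, so the left side is not a superkey — BCNF is violated.
Its right-hand attributes {B} are all prime, as are those of every other non-superkey FD — the relation is in 3NF.

3NF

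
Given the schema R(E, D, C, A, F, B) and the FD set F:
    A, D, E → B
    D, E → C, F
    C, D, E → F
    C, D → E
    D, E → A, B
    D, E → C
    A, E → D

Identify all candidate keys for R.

{A, E}, {C, D}, {D, E}

{A, E}⁺ = {A, B, C, D, E, F}, which is every attribute, so {A, E} is a candidate key.
{C, D}⁺ = {A, B, C, D, E, F}, which is every attribute, so {C, D} is a candidate key.
{D, E}⁺ = {A, B, C, D, E, F}, which is every attribute, so {D, E} is a candidate key.
No proper subset of any of these is a key, and no other minimal superkey exists.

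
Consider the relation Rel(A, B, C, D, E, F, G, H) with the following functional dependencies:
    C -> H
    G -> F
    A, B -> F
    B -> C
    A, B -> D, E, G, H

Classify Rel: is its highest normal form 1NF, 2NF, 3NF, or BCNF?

1NF

Candidate key: {A, B}. Prime attributes: {A, B}.
C -> H breaks BCNF: {C}⁺ = {C, H}, so {C} is not a superkey.
C -> H has non-prime {H} on the right and a non-superkey on the left, so 3NF fails.
The proper key subset {B} of {A, B} determines non-prime {C, H}, so the relation is not even in 2NF.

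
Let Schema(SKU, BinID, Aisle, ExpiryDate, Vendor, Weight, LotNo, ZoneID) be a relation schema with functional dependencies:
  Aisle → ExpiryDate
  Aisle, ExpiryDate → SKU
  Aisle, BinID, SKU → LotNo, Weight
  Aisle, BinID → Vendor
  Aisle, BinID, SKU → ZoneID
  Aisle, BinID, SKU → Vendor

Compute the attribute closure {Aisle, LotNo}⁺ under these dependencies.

{Aisle, ExpiryDate, LotNo, SKU}

Start with {Aisle, LotNo}.
Aisle → ExpiryDate applies; add {ExpiryDate} → now {Aisle, ExpiryDate, LotNo}.
Aisle, ExpiryDate → SKU applies; add {SKU} → now {Aisle, ExpiryDate, LotNo, SKU}.
No further FD applies.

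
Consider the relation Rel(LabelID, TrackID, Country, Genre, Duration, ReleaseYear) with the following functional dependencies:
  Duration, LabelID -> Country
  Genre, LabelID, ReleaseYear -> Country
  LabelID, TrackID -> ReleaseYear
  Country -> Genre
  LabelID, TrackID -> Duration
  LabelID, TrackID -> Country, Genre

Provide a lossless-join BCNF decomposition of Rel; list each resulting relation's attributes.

{Country, Duration, LabelID}; {Country, Genre}; {Duration, LabelID, ReleaseYear, TrackID}

Candidate key of the original relation: {LabelID, TrackID}.
In {Country, Duration, Genre, LabelID, ReleaseYear, TrackID}, {Duration, LabelID} is not a superkey ({Duration, LabelID}⁺ restricted to this set is {Country, Duration, Genre, LabelID}), so split on Duration, LabelID -> Country, Genre into {Country, Duration, Genre, LabelID} and {Duration, LabelID, ReleaseYear, TrackID}.
In {Country, Duration, Genre, LabelID}, {Country} is not a superkey ({Country}⁺ restricted to this set is {Country, Genre}), so split on Country -> Genre into {Country, Genre} and {Country, Duration, LabelID}.
{Country, Genre} is in BCNF.
{Country, Duration, LabelID} is in BCNF.
{Duration, LabelID, ReleaseYear, TrackID} is in BCNF.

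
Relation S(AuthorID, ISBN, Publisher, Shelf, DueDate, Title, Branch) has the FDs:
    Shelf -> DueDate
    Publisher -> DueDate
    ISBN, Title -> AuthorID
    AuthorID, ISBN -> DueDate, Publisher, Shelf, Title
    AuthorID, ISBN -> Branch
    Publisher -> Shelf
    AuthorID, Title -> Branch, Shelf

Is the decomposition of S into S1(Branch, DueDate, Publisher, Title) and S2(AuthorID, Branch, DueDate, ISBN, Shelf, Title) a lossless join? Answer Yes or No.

Common attributes: {Branch, DueDate, Title}; their closure is {Branch, DueDate, Title}.
Neither S1 nor S2 is contained in that closure, so the decomposition is lossy.

No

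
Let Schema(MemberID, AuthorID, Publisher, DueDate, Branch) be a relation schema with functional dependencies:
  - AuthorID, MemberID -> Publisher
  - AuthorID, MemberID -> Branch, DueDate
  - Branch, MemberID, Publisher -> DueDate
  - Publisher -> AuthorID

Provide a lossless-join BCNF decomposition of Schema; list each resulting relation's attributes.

Candidate keys of the original relation: {AuthorID, MemberID}, {MemberID, Publisher}.
In {AuthorID, Branch, DueDate, MemberID, Publisher}, {Publisher} is not a superkey ({Publisher}⁺ restricted to this set is {AuthorID, Publisher}), so split on Publisher -> AuthorID into {AuthorID, Publisher} and {Branch, DueDate, MemberID, Publisher}.
{AuthorID, Publisher}: every determinant is a superkey — BCNF.
{Branch, DueDate, MemberID, Publisher}: every determinant is a superkey — BCNF.

{AuthorID, Publisher}; {Branch, DueDate, MemberID, Publisher}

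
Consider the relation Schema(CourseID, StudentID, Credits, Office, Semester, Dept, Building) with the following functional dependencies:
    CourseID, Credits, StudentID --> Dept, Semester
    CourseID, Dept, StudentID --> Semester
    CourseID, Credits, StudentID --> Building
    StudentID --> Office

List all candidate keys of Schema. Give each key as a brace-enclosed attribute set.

No FD produces {CourseID, Credits, StudentID}, so they must be in every candidate key.
{CourseID, Credits, StudentID}⁺ = {Building, CourseID, Credits, Dept, Office, Semester, StudentID}, which is every attribute, so {CourseID, Credits, StudentID} is a candidate key.
No other minimal set has full closure, so this is the only candidate key.

{CourseID, Credits, StudentID}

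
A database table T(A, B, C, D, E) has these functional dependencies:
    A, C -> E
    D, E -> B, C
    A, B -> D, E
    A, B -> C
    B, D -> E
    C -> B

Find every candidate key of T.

No FD produces {A}, so it must be in every candidate key.
{A, B}⁺ = {A, B, C, D, E}, which is every attribute, so {A, B} is a candidate key.
{A, C}⁺ = {A, B, C, D, E}, which is every attribute, so {A, C} is a candidate key.
{A, D, E}⁺ = {A, B, C, D, E}, which is every attribute, so {A, D, E} is a candidate key.
These are minimal and exhaustive — every other superkey contains one of them.

{A, B}, {A, C}, {A, D, E}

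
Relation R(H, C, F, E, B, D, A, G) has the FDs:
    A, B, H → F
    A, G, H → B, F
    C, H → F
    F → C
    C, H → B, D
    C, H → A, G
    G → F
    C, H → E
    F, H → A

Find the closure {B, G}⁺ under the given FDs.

{B, C, F, G}

Start with {B, G}.
G → F applies; add {F} → now {B, F, G}.
F → C applies; add {C} → now {B, C, F, G}.
No further FD applies.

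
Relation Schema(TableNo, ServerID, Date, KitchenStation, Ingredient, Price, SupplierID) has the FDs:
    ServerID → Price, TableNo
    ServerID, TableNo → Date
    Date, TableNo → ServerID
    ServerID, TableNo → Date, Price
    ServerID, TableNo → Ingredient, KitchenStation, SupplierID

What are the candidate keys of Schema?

{ServerID}⁺ = {Date, Ingredient, KitchenStation, Price, ServerID, SupplierID, TableNo} — all of the relation — so {ServerID} is a candidate key.
{Date, TableNo}⁺ = {Date, Ingredient, KitchenStation, Price, ServerID, SupplierID, TableNo} — all of the relation — so {Date, TableNo} is a candidate key.
Any other superkey properly contains one of these, so there are no further candidate keys.

{Date, TableNo}, {ServerID}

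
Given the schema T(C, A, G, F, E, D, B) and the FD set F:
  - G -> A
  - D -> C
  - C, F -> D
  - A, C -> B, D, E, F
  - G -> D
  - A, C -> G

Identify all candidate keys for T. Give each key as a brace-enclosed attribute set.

{G}⁺ = {A, B, C, D, E, F, G} — all of the relation — so {G} is a candidate key.
{A, C}⁺ = {A, B, C, D, E, F, G} — all of the relation — so {A, C} is a candidate key.
{A, D}⁺ = {A, B, C, D, E, F, G} — all of the relation — so {A, D} is a candidate key.
No proper subset of any of these is a key, and no other minimal superkey exists.

{A, C}, {A, D}, {G}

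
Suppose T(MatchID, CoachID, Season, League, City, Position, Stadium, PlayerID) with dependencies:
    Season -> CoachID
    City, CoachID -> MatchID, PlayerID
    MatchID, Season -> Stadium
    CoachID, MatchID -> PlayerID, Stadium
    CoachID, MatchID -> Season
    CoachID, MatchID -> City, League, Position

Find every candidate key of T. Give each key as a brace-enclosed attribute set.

{City, CoachID}⁺ = {City, CoachID, League, MatchID, PlayerID, Position, Season, Stadium} — all of the relation — so {City, CoachID} is a candidate key.
{City, Season}⁺ = {City, CoachID, League, MatchID, PlayerID, Position, Season, Stadium} — all of the relation — so {City, Season} is a candidate key.
{CoachID, MatchID}⁺ = {City, CoachID, League, MatchID, PlayerID, Position, Season, Stadium} — all of the relation — so {CoachID, MatchID} is a candidate key.
{MatchID, Season}⁺ = {City, CoachID, League, MatchID, PlayerID, Position, Season, Stadium} — all of the relation — so {MatchID, Season} is a candidate key.
These are minimal and exhaustive — every other superkey contains one of them.

{City, CoachID}, {City, Season}, {CoachID, MatchID}, {MatchID, Season}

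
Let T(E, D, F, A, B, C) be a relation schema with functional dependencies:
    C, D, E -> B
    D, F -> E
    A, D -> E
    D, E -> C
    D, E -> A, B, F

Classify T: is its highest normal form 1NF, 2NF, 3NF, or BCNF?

Candidate keys: {A, D}, {D, E}, {D, F}. Prime attributes: {A, D, E, F}.
Each dependency's left side is a superkey — BCNF holds.

BCNF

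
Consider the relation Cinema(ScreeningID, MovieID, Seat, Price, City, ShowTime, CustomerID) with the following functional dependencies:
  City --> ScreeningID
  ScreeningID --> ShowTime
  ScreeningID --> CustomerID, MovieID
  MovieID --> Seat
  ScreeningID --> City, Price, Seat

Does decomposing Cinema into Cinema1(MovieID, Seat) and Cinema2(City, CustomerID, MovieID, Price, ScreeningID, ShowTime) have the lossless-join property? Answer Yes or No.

Yes

The shared attributes are {MovieID} and {MovieID}⁺ = {MovieID, Seat}.
Since Cinema1 ⊆ {MovieID, Seat}, the intersection is a superkey of Cinema1; the decomposition is lossless.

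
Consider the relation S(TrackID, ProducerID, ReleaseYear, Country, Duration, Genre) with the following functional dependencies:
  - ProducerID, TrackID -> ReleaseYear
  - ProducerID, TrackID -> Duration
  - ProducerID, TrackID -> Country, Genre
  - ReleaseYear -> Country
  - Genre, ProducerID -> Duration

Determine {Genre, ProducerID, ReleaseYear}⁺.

{Country, Duration, Genre, ProducerID, ReleaseYear}

Start with {Genre, ProducerID, ReleaseYear}.
ReleaseYear -> Country applies; add {Country} → now {Country, Genre, ProducerID, ReleaseYear}.
Genre, ProducerID -> Duration applies; add {Duration} → now {Country, Duration, Genre, ProducerID, ReleaseYear}.
No further FD applies.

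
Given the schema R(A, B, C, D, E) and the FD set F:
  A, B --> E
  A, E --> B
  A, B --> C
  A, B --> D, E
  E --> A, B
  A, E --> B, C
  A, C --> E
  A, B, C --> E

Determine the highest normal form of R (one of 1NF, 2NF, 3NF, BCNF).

Candidate keys: {A, B}, {A, C}, {E}. Prime attributes: {A, B, C, E}.
The left-hand side of every FD is a superkey, so BCNF is satisfied.

BCNF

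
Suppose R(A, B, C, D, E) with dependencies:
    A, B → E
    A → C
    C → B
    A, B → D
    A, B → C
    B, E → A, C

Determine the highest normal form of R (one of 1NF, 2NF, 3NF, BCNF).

Candidate keys: {A}, {B, E}, {C, E}. Prime attributes: {A, B, C, E}.
C → B breaks BCNF: {C}⁺ = {B, C}, so {C} is not a superkey.
Since {B} ⊆ prime attributes and every other non-superkey FD also has a prime right side, the schema is in 3NF.

3NF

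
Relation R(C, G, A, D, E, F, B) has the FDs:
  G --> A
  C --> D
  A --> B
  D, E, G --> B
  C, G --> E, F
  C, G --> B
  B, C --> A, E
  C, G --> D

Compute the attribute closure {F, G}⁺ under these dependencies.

{A, B, F, G}

Start with {F, G}.
G --> A applies; add {A} → now {A, F, G}.
A --> B applies; add {B} → now {A, B, F, G}.
No further FD applies.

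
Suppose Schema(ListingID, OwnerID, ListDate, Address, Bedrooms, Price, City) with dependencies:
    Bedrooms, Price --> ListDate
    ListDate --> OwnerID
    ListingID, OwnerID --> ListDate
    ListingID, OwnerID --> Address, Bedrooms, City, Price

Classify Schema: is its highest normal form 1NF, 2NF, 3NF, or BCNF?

3NF

Candidate keys: {Bedrooms, ListingID, Price}, {ListDate, ListingID}, {ListingID, OwnerID}. Prime attributes: {Bedrooms, ListDate, ListingID, OwnerID, Price}.
Bedrooms, Price --> ListDate: {Bedrooms, Price}⁺ = {Bedrooms, ListDate, OwnerID, Price}, which is not all of the attributes, so the left side is not a superkey — BCNF is violated.
But every attribute on its right side ({ListDate}) is prime, and the same holds for every other non-superkey FD, so 3NF still holds.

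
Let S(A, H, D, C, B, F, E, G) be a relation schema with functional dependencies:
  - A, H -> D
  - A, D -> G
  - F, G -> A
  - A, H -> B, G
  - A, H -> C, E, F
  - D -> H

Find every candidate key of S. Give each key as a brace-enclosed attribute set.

Closure of {A, D} is {A, B, C, D, E, F, G, H}, the whole schema; {A, D} is a candidate key.
Closure of {A, H} is {A, B, C, D, E, F, G, H}, the whole schema; {A, H} is a candidate key.
Closure of {D, F, G} is {A, B, C, D, E, F, G, H}, the whole schema; {D, F, G} is a candidate key.
Closure of {F, G, H} is {A, B, C, D, E, F, G, H}, the whole schema; {F, G, H} is a candidate key.
These are minimal and exhaustive — every other superkey contains one of them.

{A, D}, {A, H}, {D, F, G}, {F, G, H}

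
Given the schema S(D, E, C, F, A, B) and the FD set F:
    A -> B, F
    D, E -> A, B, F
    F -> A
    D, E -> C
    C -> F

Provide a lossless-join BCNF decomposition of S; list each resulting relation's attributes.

Candidate key of the original relation: {D, E}.
In {A, B, C, D, E, F}, {A} is not a superkey ({A}⁺ restricted to this set is {A, B, F}), so split on A -> B, F into {A, B, F} and {A, C, D, E}.
{A, B, F} has no BCNF violation.
In {A, C, D, E}, {C} is not a superkey ({C}⁺ restricted to this set is {A, C}), so split on C -> A into {A, C} and {C, D, E}.
{A, C} has no BCNF violation.
{C, D, E} has no BCNF violation.

{A, B, F}; {A, C}; {C, D, E}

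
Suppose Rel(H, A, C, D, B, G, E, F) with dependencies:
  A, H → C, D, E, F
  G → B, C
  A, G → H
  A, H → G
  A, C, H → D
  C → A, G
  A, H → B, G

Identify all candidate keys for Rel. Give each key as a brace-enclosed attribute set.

{A, H}, {C}, {G}

Closure of {C} is {A, B, C, D, E, F, G, H}, the whole schema; {C} is a candidate key.
Closure of {G} is {A, B, C, D, E, F, G, H}, the whole schema; {G} is a candidate key.
Closure of {A, H} is {A, B, C, D, E, F, G, H}, the whole schema; {A, H} is a candidate key.
Any other superkey properly contains one of these, so there are no further candidate keys.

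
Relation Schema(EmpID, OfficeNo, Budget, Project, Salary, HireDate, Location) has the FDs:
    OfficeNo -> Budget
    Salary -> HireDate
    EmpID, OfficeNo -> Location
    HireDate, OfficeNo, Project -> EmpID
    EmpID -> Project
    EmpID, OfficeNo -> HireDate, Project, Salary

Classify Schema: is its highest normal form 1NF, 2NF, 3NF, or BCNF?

1NF

Candidate keys: {EmpID, OfficeNo}, {HireDate, OfficeNo, Project}, {OfficeNo, Project, Salary}. Prime attributes: {EmpID, HireDate, OfficeNo, Project, Salary}.
OfficeNo -> Budget breaks BCNF: {OfficeNo}⁺ = {Budget, OfficeNo}, so {OfficeNo} is not a superkey.
Because {Budget} is non-prime and the left side of OfficeNo -> Budget is not a superkey, the relation is not in 3NF.
{OfficeNo} is a proper subset of the key {EmpID, OfficeNo}, and {OfficeNo}⁺ contains the non-prime attribute {Budget} — a partial dependency, so 2NF is violated.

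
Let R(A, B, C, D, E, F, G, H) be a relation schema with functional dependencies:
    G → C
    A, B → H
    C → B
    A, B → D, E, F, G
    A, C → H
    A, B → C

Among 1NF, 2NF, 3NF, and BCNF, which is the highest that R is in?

Candidate keys: {A, B}, {A, C}, {A, G}. Prime attributes: {A, B, C, G}.
G → C: {G}⁺ = {B, C, G}, which is not all of the attributes, so the left side is not a superkey — BCNF is violated.
Its right-hand attributes {C} are all prime, as are those of every other non-superkey FD — the relation is in 3NF.

3NF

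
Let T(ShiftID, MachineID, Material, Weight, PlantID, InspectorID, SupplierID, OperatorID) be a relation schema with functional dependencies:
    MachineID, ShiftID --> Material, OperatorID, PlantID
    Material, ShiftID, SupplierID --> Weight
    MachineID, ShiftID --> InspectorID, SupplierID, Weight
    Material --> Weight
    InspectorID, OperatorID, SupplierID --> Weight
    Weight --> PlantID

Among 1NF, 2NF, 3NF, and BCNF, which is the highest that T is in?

2NF

Candidate key: {MachineID, ShiftID}. Prime attributes: {MachineID, ShiftID}.
Material, ShiftID, SupplierID --> Weight breaks BCNF: {Material, ShiftID, SupplierID}⁺ = {Material, PlantID, ShiftID, SupplierID, Weight}, so {Material, ShiftID, SupplierID} is not a superkey.
Material, ShiftID, SupplierID --> Weight has non-prime {Weight} on the right and a non-superkey on the left, so 3NF fails.
No proper subset of a key has a non-prime attribute in its closure, so there is no partial dependency; 2NF holds.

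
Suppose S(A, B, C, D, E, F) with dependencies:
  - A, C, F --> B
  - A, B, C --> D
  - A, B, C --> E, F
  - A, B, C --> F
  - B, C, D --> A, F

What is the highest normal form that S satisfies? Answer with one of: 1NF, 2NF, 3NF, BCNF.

BCNF

Candidate keys: {A, B, C}, {A, C, F}, {B, C, D}. Prime attributes: {A, B, C, D, F}.
Each dependency's left side is a superkey — BCNF holds.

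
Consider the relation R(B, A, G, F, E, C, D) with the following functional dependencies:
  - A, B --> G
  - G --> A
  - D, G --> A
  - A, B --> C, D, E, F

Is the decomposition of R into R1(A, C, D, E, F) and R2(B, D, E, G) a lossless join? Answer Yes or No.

The shared attributes are {D, E} and {D, E}⁺ = {D, E}.
Neither R1 nor R2 is contained in that closure, so the decomposition is lossy.

No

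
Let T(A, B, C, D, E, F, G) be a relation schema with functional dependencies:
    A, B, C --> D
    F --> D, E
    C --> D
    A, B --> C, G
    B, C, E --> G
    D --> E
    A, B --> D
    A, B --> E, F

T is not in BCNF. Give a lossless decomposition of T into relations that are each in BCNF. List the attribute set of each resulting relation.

Candidate key of the original relation: {A, B}.
In {A, B, C, D, E, F, G}, {F} is not a superkey ({F}⁺ restricted to this set is {D, E, F}), so split on F --> D, E into {D, E, F} and {A, B, C, F, G}.
In {D, E, F}, {D} is not a superkey ({D}⁺ restricted to this set is {D, E}), so split on D --> E into {D, E} and {D, F}.
{D, E}: every determinant is a superkey — BCNF.
{D, F}: every determinant is a superkey — BCNF.
In {A, B, C, F, G}, {B, C} is not a superkey ({B, C}⁺ restricted to this set is {B, C, G}), so split on B, C --> G into {B, C, G} and {A, B, C, F}.
{B, C, G}: every determinant is a superkey — BCNF.
{A, B, C, F}: every determinant is a superkey — BCNF.

{A, B, C, F}; {B, C, G}; {D, E}; {D, F}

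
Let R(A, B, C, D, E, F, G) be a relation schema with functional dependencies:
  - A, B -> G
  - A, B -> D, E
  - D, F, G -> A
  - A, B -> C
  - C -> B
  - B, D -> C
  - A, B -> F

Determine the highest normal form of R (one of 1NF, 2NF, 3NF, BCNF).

3NF

Candidate keys: {A, B}, {A, C}, {B, D, F, G}, {C, D, F, G}. Prime attributes: {A, B, C, D, F, G}.
For D, F, G -> A we have {D, F, G}⁺ = {A, D, F, G}; {D, F, G} is not a superkey, so BCNF fails.
But every attribute on its right side ({A}) is prime, and the same holds for every other non-superkey FD, so 3NF still holds.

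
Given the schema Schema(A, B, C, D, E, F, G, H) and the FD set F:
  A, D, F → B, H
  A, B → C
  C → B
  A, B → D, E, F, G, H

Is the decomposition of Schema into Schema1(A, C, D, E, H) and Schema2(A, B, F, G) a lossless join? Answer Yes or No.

No

Common attributes: {A}; their closure is {A}.
The closure covers neither Schema1 nor Schema2 entirely; the join is not lossless.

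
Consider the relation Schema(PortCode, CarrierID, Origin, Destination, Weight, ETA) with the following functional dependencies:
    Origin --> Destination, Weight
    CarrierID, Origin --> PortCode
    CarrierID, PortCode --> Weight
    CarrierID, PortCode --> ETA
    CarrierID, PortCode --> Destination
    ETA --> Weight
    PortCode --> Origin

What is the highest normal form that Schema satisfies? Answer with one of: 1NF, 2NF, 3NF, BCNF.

Candidate keys: {CarrierID, Origin}, {CarrierID, PortCode}. Prime attributes: {CarrierID, Origin, PortCode}.
Origin --> Destination, Weight: {Origin}⁺ = {Destination, Origin, Weight}, which is not all of the attributes, so the left side is not a superkey — BCNF is violated.
Origin --> Destination, Weight has non-prime {Destination, Weight} on the right and a non-superkey on the left, so 3NF fails.
Since {Origin} ⊂ {CarrierID, Origin} and {Origin}⁺ ⊇ {Destination, Weight} with {Destination, Weight} non-prime, there is a partial dependency; 2NF fails.

1NF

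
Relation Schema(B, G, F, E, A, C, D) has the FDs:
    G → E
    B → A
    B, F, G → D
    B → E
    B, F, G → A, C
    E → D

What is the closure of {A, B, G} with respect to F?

{A, B, D, E, G}

Start with {A, B, G}.
G → E applies; add {E} → now {A, B, E, G}.
E → D applies; add {D} → now {A, B, D, E, G}.
No further FD applies.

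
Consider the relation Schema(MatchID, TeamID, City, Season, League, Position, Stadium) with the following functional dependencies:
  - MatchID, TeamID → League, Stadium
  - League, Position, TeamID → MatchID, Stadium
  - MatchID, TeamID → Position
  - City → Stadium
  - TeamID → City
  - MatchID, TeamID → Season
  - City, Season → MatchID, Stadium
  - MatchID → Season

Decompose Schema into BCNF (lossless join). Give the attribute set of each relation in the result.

Candidate keys of the original relation: {League, Position, TeamID}, {MatchID, TeamID}, {Season, TeamID}.
{City, League, MatchID, Position, Season, Stadium, TeamID}: {City} determines {City, Stadium} here but is not a superkey — split on City → Stadium, giving {City, Stadium} and {City, League, MatchID, Position, Season, TeamID}.
{City, Stadium}: every determinant is a superkey — BCNF.
{City, League, MatchID, Position, Season, TeamID}: {TeamID} determines {City, TeamID} here but is not a superkey — split on TeamID → City, giving {City, TeamID} and {League, MatchID, Position, Season, TeamID}.
{City, TeamID}: every determinant is a superkey — BCNF.
{League, MatchID, Position, Season, TeamID}: {MatchID} determines {MatchID, Season} here but is not a superkey — split on MatchID → Season, giving {MatchID, Season} and {League, MatchID, Position, TeamID}.
{MatchID, Season}: every determinant is a superkey — BCNF.
{League, MatchID, Position, TeamID}: every determinant is a superkey — BCNF.

{City, Stadium}; {City, TeamID}; {League, MatchID, Position, TeamID}; {MatchID, Season}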